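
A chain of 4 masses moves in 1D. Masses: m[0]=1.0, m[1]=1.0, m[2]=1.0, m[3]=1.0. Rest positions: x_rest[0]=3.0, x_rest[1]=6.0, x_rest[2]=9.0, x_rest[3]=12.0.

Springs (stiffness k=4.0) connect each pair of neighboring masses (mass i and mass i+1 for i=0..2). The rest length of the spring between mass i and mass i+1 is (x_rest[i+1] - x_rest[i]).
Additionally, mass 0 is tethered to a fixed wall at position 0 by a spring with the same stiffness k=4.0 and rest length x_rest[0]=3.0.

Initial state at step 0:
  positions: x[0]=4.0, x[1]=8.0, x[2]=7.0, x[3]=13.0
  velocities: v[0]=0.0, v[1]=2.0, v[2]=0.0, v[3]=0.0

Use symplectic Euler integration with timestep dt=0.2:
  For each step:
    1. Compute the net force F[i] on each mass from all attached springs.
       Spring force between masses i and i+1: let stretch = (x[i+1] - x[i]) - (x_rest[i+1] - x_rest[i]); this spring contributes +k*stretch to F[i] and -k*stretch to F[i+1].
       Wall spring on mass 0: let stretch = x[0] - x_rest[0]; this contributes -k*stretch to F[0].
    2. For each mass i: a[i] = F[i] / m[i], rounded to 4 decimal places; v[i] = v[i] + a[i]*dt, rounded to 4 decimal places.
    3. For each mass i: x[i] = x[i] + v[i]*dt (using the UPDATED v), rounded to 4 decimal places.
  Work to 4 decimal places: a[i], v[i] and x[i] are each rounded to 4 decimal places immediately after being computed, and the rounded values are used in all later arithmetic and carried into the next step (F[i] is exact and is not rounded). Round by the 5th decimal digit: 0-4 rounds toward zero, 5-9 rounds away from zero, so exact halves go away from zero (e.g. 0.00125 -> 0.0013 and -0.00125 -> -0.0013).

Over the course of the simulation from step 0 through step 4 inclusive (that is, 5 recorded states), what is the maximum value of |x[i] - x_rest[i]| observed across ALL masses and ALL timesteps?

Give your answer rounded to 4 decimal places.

Answer: 3.0526

Derivation:
Step 0: x=[4.0000 8.0000 7.0000 13.0000] v=[0.0000 2.0000 0.0000 0.0000]
Step 1: x=[4.0000 7.6000 8.1200 12.5200] v=[0.0000 -2.0000 5.6000 -2.4000]
Step 2: x=[3.9360 6.7072 9.8608 11.8160] v=[-0.3200 -4.4640 8.7040 -3.5200]
Step 3: x=[3.6856 5.8756 11.4099 11.2792] v=[-1.2518 -4.1581 7.7453 -2.6842]
Step 4: x=[3.1959 5.5791 12.0526 11.2433] v=[-2.4483 -1.4827 3.2133 -0.1796]
Max displacement = 3.0526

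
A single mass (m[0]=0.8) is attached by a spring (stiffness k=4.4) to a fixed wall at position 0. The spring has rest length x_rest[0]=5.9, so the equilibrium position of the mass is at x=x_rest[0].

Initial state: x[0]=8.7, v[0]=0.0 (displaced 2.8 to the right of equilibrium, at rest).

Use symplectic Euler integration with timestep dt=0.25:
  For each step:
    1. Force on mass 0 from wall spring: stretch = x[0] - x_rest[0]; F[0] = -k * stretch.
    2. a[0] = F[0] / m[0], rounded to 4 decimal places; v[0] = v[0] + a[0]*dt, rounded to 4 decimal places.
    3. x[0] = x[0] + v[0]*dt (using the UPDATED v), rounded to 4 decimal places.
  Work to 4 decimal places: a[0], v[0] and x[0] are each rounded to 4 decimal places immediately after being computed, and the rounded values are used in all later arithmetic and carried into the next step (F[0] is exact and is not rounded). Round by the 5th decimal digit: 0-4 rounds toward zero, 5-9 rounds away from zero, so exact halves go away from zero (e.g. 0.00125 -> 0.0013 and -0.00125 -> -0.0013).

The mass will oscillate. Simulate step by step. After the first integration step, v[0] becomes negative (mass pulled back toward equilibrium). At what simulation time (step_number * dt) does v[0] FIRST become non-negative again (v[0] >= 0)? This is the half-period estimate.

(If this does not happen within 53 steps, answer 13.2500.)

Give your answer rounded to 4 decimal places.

Answer: 1.5000

Derivation:
Step 0: x=[8.7000] v=[0.0000]
Step 1: x=[7.7375] v=[-3.8500]
Step 2: x=[6.1434] v=[-6.3766]
Step 3: x=[4.4656] v=[-6.7113]
Step 4: x=[3.2809] v=[-4.7390]
Step 5: x=[2.9965] v=[-1.1377]
Step 6: x=[3.7102] v=[2.8546]
First v>=0 after going negative at step 6, time=1.5000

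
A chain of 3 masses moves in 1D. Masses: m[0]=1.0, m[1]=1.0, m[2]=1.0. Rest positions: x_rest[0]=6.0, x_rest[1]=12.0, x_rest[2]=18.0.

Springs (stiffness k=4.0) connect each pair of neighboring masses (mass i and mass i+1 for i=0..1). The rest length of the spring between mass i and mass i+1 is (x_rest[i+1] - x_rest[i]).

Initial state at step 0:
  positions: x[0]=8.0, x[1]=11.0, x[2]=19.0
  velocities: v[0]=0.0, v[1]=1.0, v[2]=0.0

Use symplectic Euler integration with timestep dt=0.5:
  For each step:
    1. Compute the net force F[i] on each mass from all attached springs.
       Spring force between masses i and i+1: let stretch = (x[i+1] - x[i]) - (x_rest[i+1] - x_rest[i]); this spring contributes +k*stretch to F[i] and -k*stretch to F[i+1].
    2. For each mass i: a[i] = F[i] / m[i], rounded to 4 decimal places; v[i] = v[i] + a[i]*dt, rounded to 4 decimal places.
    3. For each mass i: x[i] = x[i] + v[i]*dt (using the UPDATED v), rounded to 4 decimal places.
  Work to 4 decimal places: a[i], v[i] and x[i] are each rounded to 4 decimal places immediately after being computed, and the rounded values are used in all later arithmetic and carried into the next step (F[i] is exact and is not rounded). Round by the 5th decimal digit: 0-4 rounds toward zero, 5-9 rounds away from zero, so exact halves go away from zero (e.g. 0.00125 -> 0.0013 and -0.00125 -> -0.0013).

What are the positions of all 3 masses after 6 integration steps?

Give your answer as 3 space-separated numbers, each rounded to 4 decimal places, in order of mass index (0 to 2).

Step 0: x=[8.0000 11.0000 19.0000] v=[0.0000 1.0000 0.0000]
Step 1: x=[5.0000 16.5000 17.0000] v=[-6.0000 11.0000 -4.0000]
Step 2: x=[7.5000 11.0000 20.5000] v=[5.0000 -11.0000 7.0000]
Step 3: x=[7.5000 11.5000 20.5000] v=[0.0000 1.0000 0.0000]
Step 4: x=[5.5000 17.0000 17.5000] v=[-4.0000 11.0000 -6.0000]
Step 5: x=[9.0000 11.5000 20.0000] v=[7.0000 -11.0000 5.0000]
Step 6: x=[9.0000 12.0000 20.0000] v=[0.0000 1.0000 0.0000]

Answer: 9.0000 12.0000 20.0000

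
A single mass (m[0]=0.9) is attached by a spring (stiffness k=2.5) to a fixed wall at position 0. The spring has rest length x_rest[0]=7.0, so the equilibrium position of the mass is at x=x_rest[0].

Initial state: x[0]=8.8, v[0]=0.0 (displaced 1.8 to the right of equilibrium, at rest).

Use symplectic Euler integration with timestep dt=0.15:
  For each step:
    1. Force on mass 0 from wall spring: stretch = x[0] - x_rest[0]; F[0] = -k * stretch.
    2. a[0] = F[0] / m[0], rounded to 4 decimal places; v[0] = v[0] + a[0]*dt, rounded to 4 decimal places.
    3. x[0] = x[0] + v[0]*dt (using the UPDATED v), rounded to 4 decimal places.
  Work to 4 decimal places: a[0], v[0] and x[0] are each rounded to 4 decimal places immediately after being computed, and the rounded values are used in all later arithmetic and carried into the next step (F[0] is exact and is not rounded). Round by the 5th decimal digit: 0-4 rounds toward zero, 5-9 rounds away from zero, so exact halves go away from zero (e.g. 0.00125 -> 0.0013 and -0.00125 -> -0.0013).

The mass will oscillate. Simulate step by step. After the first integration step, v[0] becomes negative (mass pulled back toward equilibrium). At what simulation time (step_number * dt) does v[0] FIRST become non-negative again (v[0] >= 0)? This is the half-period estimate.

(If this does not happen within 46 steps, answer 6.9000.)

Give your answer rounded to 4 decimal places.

Answer: 1.9500

Derivation:
Step 0: x=[8.8000] v=[0.0000]
Step 1: x=[8.6875] v=[-0.7500]
Step 2: x=[8.4695] v=[-1.4531]
Step 3: x=[8.1597] v=[-2.0654]
Step 4: x=[7.7774] v=[-2.5486]
Step 5: x=[7.3465] v=[-2.8725]
Step 6: x=[6.8940] v=[-3.0169]
Step 7: x=[6.4481] v=[-2.9727]
Step 8: x=[6.0367] v=[-2.7427]
Step 9: x=[5.6855] v=[-2.3413]
Step 10: x=[5.4165] v=[-1.7936]
Step 11: x=[5.2464] v=[-1.1338]
Step 12: x=[5.1859] v=[-0.4031]
Step 13: x=[5.2388] v=[0.3528]
First v>=0 after going negative at step 13, time=1.9500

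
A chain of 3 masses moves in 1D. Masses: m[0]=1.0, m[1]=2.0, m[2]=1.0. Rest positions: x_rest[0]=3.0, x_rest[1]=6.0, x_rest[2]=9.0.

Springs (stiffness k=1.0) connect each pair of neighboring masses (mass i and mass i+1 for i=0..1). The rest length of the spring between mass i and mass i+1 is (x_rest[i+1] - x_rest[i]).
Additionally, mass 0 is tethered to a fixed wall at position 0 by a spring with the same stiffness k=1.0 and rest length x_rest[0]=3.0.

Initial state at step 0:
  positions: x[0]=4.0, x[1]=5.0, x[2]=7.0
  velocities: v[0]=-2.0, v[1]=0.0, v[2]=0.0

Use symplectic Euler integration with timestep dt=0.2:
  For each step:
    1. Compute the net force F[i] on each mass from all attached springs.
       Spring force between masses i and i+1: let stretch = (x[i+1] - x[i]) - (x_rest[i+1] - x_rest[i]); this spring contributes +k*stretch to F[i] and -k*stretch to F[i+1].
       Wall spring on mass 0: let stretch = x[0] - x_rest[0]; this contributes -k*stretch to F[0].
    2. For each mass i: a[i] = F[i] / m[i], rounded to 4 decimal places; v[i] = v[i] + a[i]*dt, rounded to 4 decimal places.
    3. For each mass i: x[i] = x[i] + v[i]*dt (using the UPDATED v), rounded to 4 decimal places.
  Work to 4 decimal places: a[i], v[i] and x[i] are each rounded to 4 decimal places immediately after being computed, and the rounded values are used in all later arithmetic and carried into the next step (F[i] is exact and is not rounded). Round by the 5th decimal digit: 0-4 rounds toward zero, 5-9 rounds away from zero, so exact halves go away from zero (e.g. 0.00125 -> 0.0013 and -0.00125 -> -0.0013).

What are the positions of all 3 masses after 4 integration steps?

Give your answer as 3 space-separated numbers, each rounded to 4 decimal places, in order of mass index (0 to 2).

Answer: 1.6526 5.0916 7.3857

Derivation:
Step 0: x=[4.0000 5.0000 7.0000] v=[-2.0000 0.0000 0.0000]
Step 1: x=[3.4800 5.0200 7.0400] v=[-2.6000 0.1000 0.2000]
Step 2: x=[2.8824 5.0496 7.1192] v=[-2.9880 0.1480 0.3960]
Step 3: x=[2.2562 5.0772 7.2356] v=[-3.1310 0.1382 0.5821]
Step 4: x=[1.6526 5.0916 7.3857] v=[-3.0180 0.0719 0.7504]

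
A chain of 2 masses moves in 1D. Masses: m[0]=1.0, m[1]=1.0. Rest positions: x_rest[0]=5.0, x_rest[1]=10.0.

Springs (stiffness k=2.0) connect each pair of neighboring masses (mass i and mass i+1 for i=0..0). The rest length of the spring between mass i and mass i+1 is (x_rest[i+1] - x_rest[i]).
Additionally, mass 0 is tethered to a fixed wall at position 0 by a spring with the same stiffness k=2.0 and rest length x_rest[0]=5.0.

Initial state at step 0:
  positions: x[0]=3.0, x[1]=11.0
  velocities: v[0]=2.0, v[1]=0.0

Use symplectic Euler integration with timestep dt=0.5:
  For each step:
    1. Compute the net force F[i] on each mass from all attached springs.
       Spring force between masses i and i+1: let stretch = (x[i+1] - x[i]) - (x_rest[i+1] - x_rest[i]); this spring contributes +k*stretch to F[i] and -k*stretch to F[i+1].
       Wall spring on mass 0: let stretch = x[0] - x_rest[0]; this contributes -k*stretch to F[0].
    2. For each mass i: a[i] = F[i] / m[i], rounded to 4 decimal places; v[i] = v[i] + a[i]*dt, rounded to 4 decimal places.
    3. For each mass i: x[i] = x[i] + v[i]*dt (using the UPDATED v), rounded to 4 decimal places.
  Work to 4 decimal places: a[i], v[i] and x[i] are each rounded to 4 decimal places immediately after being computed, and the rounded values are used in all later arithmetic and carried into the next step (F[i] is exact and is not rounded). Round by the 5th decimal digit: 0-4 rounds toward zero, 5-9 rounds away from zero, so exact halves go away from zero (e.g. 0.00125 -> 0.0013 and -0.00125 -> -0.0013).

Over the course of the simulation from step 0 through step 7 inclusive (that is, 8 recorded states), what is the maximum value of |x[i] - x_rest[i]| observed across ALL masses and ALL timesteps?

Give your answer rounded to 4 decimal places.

Answer: 3.2500

Derivation:
Step 0: x=[3.0000 11.0000] v=[2.0000 0.0000]
Step 1: x=[6.5000 9.5000] v=[7.0000 -3.0000]
Step 2: x=[8.2500 9.0000] v=[3.5000 -1.0000]
Step 3: x=[6.2500 10.6250] v=[-4.0000 3.2500]
Step 4: x=[3.3125 12.5625] v=[-5.8750 3.8750]
Step 5: x=[3.3438 12.3750] v=[0.0625 -0.3750]
Step 6: x=[6.2188 10.1719] v=[5.7499 -4.4062]
Step 7: x=[7.9609 8.4923] v=[3.4842 -3.3593]
Max displacement = 3.2500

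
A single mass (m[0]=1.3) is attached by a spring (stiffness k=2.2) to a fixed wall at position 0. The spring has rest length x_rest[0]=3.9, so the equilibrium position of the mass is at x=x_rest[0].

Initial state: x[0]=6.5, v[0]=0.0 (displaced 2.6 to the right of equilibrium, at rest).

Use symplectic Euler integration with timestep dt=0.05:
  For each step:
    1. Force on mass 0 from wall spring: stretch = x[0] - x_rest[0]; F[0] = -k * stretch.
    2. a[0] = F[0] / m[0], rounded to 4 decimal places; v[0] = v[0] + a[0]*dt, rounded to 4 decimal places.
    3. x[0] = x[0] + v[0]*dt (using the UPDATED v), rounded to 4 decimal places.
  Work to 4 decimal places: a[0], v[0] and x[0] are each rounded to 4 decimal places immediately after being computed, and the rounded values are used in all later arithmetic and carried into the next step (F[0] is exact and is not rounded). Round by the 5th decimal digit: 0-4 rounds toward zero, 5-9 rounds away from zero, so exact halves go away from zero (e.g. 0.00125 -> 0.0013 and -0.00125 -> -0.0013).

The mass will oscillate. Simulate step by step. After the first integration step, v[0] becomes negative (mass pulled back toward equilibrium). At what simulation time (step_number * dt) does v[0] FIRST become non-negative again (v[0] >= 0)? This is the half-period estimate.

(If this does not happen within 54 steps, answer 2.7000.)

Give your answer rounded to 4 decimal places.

Answer: 2.4500

Derivation:
Step 0: x=[6.5000] v=[0.0000]
Step 1: x=[6.4890] v=[-0.2200]
Step 2: x=[6.4670] v=[-0.4391]
Step 3: x=[6.4342] v=[-0.6563]
Step 4: x=[6.3907] v=[-0.8707]
Step 5: x=[6.3366] v=[-1.0815]
Step 6: x=[6.2722] v=[-1.2877]
Step 7: x=[6.1978] v=[-1.4884]
Step 8: x=[6.1137] v=[-1.6828]
Step 9: x=[6.0202] v=[-1.8701]
Step 10: x=[5.9177] v=[-2.0495]
Step 11: x=[5.8067] v=[-2.2202]
Step 12: x=[5.6876] v=[-2.3815]
Step 13: x=[5.5610] v=[-2.5328]
Step 14: x=[5.4273] v=[-2.6733]
Step 15: x=[5.2872] v=[-2.8025]
Step 16: x=[5.1412] v=[-2.9199]
Step 17: x=[4.9900] v=[-3.0249]
Step 18: x=[4.8341] v=[-3.1171]
Step 19: x=[4.6743] v=[-3.1961]
Step 20: x=[4.5112] v=[-3.2616]
Step 21: x=[4.3455] v=[-3.3133]
Step 22: x=[4.1780] v=[-3.3510]
Step 23: x=[4.0093] v=[-3.3745]
Step 24: x=[3.8401] v=[-3.3838]
Step 25: x=[3.6712] v=[-3.3787]
Step 26: x=[3.5032] v=[-3.3593]
Step 27: x=[3.3369] v=[-3.3257]
Step 28: x=[3.1730] v=[-3.2781]
Step 29: x=[3.0122] v=[-3.2166]
Step 30: x=[2.8551] v=[-3.1415]
Step 31: x=[2.7024] v=[-3.0531]
Step 32: x=[2.5548] v=[-2.9518]
Step 33: x=[2.4129] v=[-2.8380]
Step 34: x=[2.2773] v=[-2.7122]
Step 35: x=[2.1486] v=[-2.5749]
Step 36: x=[2.0273] v=[-2.4267]
Step 37: x=[1.9139] v=[-2.2682]
Step 38: x=[1.8089] v=[-2.1001]
Step 39: x=[1.7127] v=[-1.9232]
Step 40: x=[1.6258] v=[-1.7381]
Step 41: x=[1.5485] v=[-1.5457]
Step 42: x=[1.4812] v=[-1.3467]
Step 43: x=[1.4241] v=[-1.1420]
Step 44: x=[1.3775] v=[-0.9325]
Step 45: x=[1.3415] v=[-0.7191]
Step 46: x=[1.3164] v=[-0.5026]
Step 47: x=[1.3022] v=[-0.2840]
Step 48: x=[1.2990] v=[-0.0642]
Step 49: x=[1.3068] v=[0.1559]
First v>=0 after going negative at step 49, time=2.4500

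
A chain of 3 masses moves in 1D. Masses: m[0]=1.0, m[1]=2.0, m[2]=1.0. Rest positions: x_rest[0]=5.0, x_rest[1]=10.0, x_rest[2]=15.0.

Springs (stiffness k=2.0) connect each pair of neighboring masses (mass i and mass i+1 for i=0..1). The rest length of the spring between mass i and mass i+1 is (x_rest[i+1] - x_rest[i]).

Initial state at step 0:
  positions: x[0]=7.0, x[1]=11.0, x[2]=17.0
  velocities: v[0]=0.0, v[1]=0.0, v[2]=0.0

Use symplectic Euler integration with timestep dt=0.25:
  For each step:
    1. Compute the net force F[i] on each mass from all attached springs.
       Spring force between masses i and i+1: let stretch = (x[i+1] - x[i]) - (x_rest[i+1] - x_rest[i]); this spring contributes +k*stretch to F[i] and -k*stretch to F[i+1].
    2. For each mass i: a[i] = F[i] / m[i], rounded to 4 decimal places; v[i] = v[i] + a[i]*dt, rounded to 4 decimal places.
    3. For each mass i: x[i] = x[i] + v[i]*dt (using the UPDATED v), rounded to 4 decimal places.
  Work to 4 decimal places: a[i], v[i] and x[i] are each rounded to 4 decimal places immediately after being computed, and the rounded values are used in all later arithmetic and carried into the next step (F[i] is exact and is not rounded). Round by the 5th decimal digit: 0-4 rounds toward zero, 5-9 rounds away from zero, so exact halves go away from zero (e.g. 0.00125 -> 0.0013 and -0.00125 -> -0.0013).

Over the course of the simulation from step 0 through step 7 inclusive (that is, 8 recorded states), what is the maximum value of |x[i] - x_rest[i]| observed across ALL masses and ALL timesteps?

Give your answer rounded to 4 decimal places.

Step 0: x=[7.0000 11.0000 17.0000] v=[0.0000 0.0000 0.0000]
Step 1: x=[6.8750 11.1250 16.8750] v=[-0.5000 0.5000 -0.5000]
Step 2: x=[6.6563 11.3438 16.6563] v=[-0.8750 0.8750 -0.8750]
Step 3: x=[6.3985 11.6016 16.3985] v=[-1.0313 1.0313 -1.0313]
Step 4: x=[6.1661 11.8341 16.1661] v=[-0.9298 0.9298 -0.9298]
Step 5: x=[6.0172 11.9831 16.0172] v=[-0.5958 0.5958 -0.5958]
Step 6: x=[5.9890 12.0113 15.9890] v=[-0.1129 0.1129 -0.1129]
Step 7: x=[6.0886 11.9117 16.0886] v=[0.3983 -0.3983 0.3983]
Max displacement = 2.0113

Answer: 2.0113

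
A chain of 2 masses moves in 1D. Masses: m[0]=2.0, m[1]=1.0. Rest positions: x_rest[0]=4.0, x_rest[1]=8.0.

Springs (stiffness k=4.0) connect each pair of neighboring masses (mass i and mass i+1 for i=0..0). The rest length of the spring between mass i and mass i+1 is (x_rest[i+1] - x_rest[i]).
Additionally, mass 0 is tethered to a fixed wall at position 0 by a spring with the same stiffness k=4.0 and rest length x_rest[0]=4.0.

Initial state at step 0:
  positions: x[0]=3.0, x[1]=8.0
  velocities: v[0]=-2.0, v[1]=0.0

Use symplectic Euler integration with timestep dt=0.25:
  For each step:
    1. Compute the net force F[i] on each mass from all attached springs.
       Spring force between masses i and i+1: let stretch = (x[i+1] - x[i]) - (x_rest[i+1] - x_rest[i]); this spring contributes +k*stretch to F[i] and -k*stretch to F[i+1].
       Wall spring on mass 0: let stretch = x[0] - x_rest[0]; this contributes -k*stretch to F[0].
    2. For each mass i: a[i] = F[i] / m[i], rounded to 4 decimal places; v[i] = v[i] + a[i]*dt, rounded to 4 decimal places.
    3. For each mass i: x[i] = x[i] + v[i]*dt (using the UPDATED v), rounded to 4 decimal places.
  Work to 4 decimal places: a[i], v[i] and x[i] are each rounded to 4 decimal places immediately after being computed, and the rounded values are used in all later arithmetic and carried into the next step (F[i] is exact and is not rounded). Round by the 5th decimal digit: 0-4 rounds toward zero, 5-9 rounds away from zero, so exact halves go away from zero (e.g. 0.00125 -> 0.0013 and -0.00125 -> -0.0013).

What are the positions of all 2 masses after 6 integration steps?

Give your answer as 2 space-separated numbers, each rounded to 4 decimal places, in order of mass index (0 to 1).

Answer: 3.6702 6.1080

Derivation:
Step 0: x=[3.0000 8.0000] v=[-2.0000 0.0000]
Step 1: x=[2.7500 7.7500] v=[-1.0000 -1.0000]
Step 2: x=[2.7813 7.2500] v=[0.1250 -2.0000]
Step 3: x=[3.0235 6.6328] v=[0.9687 -2.4687]
Step 4: x=[3.3389 6.1133] v=[1.2616 -2.0780]
Step 5: x=[3.5838 5.9002] v=[0.9794 -0.8524]
Step 6: x=[3.6702 6.1080] v=[0.3457 0.8312]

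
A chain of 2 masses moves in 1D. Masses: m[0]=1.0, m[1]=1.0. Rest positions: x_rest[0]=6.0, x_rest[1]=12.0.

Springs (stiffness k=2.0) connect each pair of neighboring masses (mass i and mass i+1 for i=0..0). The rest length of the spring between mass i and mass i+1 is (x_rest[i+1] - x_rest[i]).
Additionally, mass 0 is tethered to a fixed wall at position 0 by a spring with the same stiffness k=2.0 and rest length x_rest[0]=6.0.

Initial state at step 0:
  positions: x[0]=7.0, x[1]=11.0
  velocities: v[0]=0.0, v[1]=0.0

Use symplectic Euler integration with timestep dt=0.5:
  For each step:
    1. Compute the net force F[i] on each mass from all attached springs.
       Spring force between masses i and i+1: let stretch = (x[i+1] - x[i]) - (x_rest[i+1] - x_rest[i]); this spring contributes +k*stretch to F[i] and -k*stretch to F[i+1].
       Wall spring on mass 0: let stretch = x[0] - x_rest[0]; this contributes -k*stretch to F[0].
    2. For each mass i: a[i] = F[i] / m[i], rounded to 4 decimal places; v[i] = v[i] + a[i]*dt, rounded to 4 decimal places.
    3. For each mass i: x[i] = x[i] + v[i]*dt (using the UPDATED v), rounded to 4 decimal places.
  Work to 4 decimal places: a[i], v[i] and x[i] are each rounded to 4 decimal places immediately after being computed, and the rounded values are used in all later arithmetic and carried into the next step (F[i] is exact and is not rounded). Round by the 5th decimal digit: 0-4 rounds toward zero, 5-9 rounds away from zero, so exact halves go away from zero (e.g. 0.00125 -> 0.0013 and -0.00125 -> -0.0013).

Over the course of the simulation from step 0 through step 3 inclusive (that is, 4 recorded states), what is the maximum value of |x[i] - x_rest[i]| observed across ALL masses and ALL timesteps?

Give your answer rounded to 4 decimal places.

Answer: 1.5000

Derivation:
Step 0: x=[7.0000 11.0000] v=[0.0000 0.0000]
Step 1: x=[5.5000 12.0000] v=[-3.0000 2.0000]
Step 2: x=[4.5000 12.7500] v=[-2.0000 1.5000]
Step 3: x=[5.3750 12.3750] v=[1.7500 -0.7500]
Max displacement = 1.5000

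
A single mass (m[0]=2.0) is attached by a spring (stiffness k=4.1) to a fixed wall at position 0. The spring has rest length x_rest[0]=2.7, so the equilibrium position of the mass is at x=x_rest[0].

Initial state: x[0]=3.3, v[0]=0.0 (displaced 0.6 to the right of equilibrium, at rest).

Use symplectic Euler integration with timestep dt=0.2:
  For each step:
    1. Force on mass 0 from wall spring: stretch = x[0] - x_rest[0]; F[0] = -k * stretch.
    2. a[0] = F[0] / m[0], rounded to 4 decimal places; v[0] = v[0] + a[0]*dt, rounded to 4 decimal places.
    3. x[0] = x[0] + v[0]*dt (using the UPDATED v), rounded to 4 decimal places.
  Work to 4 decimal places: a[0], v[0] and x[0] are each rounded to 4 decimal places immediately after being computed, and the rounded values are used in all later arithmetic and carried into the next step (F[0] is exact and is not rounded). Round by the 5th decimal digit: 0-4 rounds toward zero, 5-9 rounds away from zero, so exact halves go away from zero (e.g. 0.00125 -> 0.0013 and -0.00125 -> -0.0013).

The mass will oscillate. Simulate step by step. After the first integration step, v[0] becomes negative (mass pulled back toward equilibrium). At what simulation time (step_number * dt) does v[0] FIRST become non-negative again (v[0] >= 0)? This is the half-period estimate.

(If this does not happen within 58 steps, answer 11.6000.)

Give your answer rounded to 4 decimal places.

Answer: 2.2000

Derivation:
Step 0: x=[3.3000] v=[0.0000]
Step 1: x=[3.2508] v=[-0.2460]
Step 2: x=[3.1564] v=[-0.4718]
Step 3: x=[3.0246] v=[-0.6589]
Step 4: x=[2.8662] v=[-0.7920]
Step 5: x=[2.6942] v=[-0.8601]
Step 6: x=[2.5227] v=[-0.8577]
Step 7: x=[2.3657] v=[-0.7850]
Step 8: x=[2.2361] v=[-0.6479]
Step 9: x=[2.1446] v=[-0.4577]
Step 10: x=[2.0986] v=[-0.2300]
Step 11: x=[2.1019] v=[0.0166]
First v>=0 after going negative at step 11, time=2.2000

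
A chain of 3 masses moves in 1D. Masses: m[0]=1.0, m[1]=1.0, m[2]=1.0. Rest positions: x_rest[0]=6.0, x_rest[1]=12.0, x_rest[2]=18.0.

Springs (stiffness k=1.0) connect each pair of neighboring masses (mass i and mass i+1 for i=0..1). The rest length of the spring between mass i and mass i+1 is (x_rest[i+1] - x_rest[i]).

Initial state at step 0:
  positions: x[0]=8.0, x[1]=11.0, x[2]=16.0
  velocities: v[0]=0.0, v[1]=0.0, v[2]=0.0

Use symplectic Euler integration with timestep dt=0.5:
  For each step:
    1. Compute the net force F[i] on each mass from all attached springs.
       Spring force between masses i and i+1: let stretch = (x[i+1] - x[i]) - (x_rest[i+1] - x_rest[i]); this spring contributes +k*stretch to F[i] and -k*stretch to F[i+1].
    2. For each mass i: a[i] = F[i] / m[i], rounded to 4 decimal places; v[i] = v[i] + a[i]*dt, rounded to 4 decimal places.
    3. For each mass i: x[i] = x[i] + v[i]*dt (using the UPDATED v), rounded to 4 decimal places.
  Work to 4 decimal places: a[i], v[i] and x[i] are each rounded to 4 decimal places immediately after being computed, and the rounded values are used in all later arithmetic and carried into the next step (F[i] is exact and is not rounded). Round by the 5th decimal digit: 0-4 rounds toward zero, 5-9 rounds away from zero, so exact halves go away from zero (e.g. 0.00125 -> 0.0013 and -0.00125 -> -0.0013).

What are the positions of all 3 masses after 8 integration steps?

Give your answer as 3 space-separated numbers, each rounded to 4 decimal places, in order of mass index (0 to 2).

Step 0: x=[8.0000 11.0000 16.0000] v=[0.0000 0.0000 0.0000]
Step 1: x=[7.2500 11.5000 16.2500] v=[-1.5000 1.0000 0.5000]
Step 2: x=[6.0625 12.1250 16.8125] v=[-2.3750 1.2500 1.1250]
Step 3: x=[4.8906 12.4063 17.7032] v=[-2.3438 0.5625 1.7813]
Step 4: x=[4.0976 12.1329 18.7697] v=[-1.5860 -0.5469 2.1329]
Step 5: x=[3.8134 11.5098 19.6770] v=[-0.5684 -1.2462 1.8145]
Step 6: x=[3.9533 11.0044 20.0425] v=[0.2798 -1.0108 0.7309]
Step 7: x=[4.3560 10.9958 19.6484] v=[0.8054 -0.0173 -0.7882]
Step 8: x=[4.9187 11.4904 18.5912] v=[1.1253 0.9891 -2.1145]

Answer: 4.9187 11.4904 18.5912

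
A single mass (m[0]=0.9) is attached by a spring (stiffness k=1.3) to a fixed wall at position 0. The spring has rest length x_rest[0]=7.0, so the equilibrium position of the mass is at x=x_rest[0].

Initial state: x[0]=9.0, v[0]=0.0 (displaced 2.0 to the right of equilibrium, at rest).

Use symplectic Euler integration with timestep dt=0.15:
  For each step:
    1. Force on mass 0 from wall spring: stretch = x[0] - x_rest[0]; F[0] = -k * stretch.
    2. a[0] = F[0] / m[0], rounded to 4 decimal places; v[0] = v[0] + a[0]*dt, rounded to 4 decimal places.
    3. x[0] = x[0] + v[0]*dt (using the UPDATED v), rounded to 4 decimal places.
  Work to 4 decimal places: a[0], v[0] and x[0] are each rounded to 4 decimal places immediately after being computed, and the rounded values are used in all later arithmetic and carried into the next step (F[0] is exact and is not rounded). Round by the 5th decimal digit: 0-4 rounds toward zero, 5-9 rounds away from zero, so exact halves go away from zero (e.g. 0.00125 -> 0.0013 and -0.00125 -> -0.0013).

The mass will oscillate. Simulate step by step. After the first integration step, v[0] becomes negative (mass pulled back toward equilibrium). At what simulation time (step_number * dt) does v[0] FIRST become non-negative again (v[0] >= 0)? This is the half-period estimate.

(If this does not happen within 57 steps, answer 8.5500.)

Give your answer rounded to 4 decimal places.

Answer: 2.7000

Derivation:
Step 0: x=[9.0000] v=[0.0000]
Step 1: x=[8.9350] v=[-0.4333]
Step 2: x=[8.8071] v=[-0.8526]
Step 3: x=[8.6205] v=[-1.2441]
Step 4: x=[8.3812] v=[-1.5952]
Step 5: x=[8.0970] v=[-1.8945]
Step 6: x=[7.7772] v=[-2.1322]
Step 7: x=[7.4321] v=[-2.3006]
Step 8: x=[7.0730] v=[-2.3942]
Step 9: x=[6.7115] v=[-2.4100]
Step 10: x=[6.3594] v=[-2.3475]
Step 11: x=[6.0281] v=[-2.2087]
Step 12: x=[5.7284] v=[-1.9981]
Step 13: x=[5.4700] v=[-1.7226]
Step 14: x=[5.2613] v=[-1.3911]
Step 15: x=[5.1091] v=[-1.0144]
Step 16: x=[5.0184] v=[-0.6047]
Step 17: x=[4.9921] v=[-0.1754]
Step 18: x=[5.0310] v=[0.2596]
First v>=0 after going negative at step 18, time=2.7000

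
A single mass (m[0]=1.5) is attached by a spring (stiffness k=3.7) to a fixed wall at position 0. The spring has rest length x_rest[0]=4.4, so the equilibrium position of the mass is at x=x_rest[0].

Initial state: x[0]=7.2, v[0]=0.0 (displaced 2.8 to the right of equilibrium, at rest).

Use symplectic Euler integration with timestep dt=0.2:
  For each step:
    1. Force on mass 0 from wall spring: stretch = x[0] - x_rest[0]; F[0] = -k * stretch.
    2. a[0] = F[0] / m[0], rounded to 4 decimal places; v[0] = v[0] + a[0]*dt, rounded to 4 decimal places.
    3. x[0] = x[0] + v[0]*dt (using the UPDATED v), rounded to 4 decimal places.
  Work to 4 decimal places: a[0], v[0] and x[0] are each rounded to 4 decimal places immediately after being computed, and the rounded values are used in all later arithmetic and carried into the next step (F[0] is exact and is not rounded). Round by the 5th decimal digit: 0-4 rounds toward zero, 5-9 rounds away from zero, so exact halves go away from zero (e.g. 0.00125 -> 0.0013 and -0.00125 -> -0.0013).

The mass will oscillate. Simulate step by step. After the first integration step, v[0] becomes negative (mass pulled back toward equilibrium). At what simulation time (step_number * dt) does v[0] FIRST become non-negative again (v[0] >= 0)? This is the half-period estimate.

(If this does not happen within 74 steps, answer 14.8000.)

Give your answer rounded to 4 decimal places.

Answer: 2.0000

Derivation:
Step 0: x=[7.2000] v=[0.0000]
Step 1: x=[6.9237] v=[-1.3813]
Step 2: x=[6.3984] v=[-2.6263]
Step 3: x=[5.6760] v=[-3.6122]
Step 4: x=[4.8277] v=[-4.2417]
Step 5: x=[3.9372] v=[-4.4527]
Step 6: x=[3.0923] v=[-4.2244]
Step 7: x=[2.3764] v=[-3.5793]
Step 8: x=[1.8602] v=[-2.5810]
Step 9: x=[1.5946] v=[-1.3280]
Step 10: x=[1.6058] v=[0.0560]
First v>=0 after going negative at step 10, time=2.0000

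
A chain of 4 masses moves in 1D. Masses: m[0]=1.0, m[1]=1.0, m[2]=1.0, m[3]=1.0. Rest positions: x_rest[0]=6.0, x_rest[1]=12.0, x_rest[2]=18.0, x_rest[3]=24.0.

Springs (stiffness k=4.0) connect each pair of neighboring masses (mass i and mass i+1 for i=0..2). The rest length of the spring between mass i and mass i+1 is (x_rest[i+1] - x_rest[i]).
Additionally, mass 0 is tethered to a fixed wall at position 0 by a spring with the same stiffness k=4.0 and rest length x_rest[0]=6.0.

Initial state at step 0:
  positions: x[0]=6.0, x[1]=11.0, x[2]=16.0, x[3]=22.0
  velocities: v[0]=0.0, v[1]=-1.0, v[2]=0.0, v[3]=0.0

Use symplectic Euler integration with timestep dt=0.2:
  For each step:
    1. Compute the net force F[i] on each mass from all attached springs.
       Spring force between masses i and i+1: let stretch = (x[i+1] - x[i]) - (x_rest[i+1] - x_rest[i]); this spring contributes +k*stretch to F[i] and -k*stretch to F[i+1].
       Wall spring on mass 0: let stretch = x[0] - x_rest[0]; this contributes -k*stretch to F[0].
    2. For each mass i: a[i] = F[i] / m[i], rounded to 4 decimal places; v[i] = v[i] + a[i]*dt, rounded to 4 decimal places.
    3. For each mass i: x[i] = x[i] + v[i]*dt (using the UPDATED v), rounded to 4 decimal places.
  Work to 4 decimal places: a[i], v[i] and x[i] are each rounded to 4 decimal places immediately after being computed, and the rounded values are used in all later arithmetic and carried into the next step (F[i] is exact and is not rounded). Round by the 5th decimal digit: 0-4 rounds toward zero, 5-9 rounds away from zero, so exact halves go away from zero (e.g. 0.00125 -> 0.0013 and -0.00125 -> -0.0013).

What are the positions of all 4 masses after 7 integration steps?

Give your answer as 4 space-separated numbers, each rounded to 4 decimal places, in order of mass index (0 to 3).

Answer: 5.0155 10.9065 16.8081 23.0969

Derivation:
Step 0: x=[6.0000 11.0000 16.0000 22.0000] v=[0.0000 -1.0000 0.0000 0.0000]
Step 1: x=[5.8400 10.8000 16.1600 22.0000] v=[-0.8000 -1.0000 0.8000 0.0000]
Step 2: x=[5.5392 10.6640 16.3968 22.0256] v=[-1.5040 -0.6800 1.1840 0.1280]
Step 3: x=[5.1721 10.6253 16.6170 22.1106] v=[-1.8355 -0.1936 1.1008 0.4250]
Step 4: x=[4.8500 10.6727 16.7575 22.2766] v=[-1.6106 0.2372 0.7023 0.8301]
Step 5: x=[4.6835 10.7621 16.8074 22.5196] v=[-0.8324 0.4469 0.2497 1.2148]
Step 6: x=[4.7402 10.8462 16.8040 22.8086] v=[0.2837 0.4203 -0.0168 1.4450]
Step 7: x=[5.0155 10.9065 16.8081 23.0969] v=[1.3763 0.3017 0.0206 1.4413]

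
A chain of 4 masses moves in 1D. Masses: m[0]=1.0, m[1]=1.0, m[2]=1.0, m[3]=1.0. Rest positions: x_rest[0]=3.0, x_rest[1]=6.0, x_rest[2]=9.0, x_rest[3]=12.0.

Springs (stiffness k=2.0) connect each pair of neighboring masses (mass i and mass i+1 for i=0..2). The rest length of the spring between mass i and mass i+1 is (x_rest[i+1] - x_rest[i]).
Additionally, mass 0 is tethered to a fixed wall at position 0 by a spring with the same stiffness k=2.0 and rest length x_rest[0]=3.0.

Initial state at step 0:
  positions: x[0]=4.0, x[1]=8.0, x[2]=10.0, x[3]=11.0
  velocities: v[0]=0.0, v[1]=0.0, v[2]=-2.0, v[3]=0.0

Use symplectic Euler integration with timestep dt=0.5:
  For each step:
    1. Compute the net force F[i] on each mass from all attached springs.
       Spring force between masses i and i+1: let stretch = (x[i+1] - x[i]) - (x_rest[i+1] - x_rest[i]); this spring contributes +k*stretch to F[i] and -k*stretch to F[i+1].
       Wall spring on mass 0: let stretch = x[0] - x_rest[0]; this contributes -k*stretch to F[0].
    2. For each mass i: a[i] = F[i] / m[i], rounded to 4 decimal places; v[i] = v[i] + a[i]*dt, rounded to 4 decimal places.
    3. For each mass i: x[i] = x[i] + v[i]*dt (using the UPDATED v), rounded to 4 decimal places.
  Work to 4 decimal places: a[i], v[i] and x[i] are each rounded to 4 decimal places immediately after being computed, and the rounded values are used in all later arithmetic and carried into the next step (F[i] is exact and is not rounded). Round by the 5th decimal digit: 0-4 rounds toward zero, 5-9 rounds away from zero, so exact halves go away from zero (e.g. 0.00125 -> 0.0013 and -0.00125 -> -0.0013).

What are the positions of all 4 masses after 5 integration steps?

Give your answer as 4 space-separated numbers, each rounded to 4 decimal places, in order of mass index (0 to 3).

Step 0: x=[4.0000 8.0000 10.0000 11.0000] v=[0.0000 0.0000 -2.0000 0.0000]
Step 1: x=[4.0000 7.0000 8.5000 12.0000] v=[0.0000 -2.0000 -3.0000 2.0000]
Step 2: x=[3.5000 5.2500 8.0000 12.7500] v=[-1.0000 -3.5000 -1.0000 1.5000]
Step 3: x=[2.1250 4.0000 8.5000 12.6250] v=[-2.7500 -2.5000 1.0000 -0.2500]
Step 4: x=[0.6250 4.0625 8.8125 11.9375] v=[-3.0000 0.1250 0.6250 -1.3750]
Step 5: x=[0.5313 4.7813 8.3125 11.1875] v=[-0.1875 1.4375 -1.0000 -1.5000]

Answer: 0.5313 4.7813 8.3125 11.1875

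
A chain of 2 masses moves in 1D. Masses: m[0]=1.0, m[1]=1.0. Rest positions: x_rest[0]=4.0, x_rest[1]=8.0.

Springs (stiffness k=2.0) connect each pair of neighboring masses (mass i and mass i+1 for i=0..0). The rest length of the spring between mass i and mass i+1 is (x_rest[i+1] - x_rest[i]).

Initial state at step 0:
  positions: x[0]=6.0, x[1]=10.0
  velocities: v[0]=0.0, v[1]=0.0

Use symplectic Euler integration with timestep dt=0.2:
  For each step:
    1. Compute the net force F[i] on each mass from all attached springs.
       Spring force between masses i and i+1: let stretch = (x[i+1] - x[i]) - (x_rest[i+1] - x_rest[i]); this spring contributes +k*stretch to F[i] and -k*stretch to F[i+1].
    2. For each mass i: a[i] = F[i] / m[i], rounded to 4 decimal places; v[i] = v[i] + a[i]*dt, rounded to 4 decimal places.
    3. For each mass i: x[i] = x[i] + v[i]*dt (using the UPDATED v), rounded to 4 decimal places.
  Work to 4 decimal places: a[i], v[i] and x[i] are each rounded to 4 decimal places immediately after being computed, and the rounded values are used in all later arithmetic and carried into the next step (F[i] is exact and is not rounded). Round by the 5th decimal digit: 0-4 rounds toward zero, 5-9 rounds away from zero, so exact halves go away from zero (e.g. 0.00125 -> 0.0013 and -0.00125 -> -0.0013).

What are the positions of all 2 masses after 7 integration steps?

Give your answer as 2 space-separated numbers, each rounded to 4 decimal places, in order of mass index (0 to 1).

Step 0: x=[6.0000 10.0000] v=[0.0000 0.0000]
Step 1: x=[6.0000 10.0000] v=[0.0000 0.0000]
Step 2: x=[6.0000 10.0000] v=[0.0000 0.0000]
Step 3: x=[6.0000 10.0000] v=[0.0000 0.0000]
Step 4: x=[6.0000 10.0000] v=[0.0000 0.0000]
Step 5: x=[6.0000 10.0000] v=[0.0000 0.0000]
Step 6: x=[6.0000 10.0000] v=[0.0000 0.0000]
Step 7: x=[6.0000 10.0000] v=[0.0000 0.0000]

Answer: 6.0000 10.0000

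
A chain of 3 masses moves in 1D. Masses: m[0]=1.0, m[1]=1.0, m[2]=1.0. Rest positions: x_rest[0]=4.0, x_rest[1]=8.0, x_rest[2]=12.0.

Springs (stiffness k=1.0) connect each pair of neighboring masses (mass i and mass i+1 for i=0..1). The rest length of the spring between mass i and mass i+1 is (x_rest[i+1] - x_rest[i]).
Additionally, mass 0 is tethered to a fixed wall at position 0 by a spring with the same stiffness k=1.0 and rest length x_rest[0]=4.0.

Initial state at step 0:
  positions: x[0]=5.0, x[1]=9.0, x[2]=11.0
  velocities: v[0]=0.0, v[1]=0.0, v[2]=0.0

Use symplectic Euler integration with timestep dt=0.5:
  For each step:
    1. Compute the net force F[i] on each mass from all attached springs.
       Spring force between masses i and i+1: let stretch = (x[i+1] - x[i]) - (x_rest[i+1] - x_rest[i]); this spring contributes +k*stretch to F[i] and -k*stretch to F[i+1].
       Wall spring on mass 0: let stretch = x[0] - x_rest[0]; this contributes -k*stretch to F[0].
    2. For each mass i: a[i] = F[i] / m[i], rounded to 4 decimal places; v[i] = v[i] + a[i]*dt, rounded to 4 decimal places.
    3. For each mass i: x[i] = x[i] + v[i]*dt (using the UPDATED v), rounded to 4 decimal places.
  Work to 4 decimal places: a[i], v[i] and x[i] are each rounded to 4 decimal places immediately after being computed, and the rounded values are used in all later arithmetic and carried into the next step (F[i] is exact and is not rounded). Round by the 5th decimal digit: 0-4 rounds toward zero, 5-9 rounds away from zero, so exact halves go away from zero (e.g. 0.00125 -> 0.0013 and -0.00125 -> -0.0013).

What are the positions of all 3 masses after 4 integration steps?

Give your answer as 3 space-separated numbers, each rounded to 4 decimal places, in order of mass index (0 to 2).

Step 0: x=[5.0000 9.0000 11.0000] v=[0.0000 0.0000 0.0000]
Step 1: x=[4.7500 8.5000 11.5000] v=[-0.5000 -1.0000 1.0000]
Step 2: x=[4.2500 7.8125 12.2500] v=[-1.0000 -1.3750 1.5000]
Step 3: x=[3.5781 7.3438 12.8907] v=[-1.3438 -0.9375 1.2813]
Step 4: x=[2.9531 7.3204 13.1447] v=[-1.2500 -0.0469 0.5079]

Answer: 2.9531 7.3204 13.1447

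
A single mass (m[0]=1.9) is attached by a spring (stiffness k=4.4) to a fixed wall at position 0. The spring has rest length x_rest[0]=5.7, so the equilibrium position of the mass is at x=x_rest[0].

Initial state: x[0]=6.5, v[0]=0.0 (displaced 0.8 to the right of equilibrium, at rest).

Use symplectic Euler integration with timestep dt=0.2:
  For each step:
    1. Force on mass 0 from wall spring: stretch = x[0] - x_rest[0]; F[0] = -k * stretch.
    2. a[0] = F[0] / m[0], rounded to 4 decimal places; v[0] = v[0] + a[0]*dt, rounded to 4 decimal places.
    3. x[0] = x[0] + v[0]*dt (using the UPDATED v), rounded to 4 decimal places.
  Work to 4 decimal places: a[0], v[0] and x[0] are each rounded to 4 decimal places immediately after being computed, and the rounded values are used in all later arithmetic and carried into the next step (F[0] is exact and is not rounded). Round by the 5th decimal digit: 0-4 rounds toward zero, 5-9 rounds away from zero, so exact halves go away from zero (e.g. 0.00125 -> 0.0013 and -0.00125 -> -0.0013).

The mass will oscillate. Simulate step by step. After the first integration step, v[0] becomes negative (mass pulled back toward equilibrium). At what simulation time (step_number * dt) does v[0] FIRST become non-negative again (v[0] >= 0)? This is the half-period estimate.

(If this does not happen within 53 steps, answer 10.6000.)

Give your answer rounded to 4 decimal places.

Answer: 2.2000

Derivation:
Step 0: x=[6.5000] v=[0.0000]
Step 1: x=[6.4259] v=[-0.3705]
Step 2: x=[6.2846] v=[-0.7067]
Step 3: x=[6.0891] v=[-0.9775]
Step 4: x=[5.8576] v=[-1.1577]
Step 5: x=[5.6115] v=[-1.2307]
Step 6: x=[5.3736] v=[-1.1897]
Step 7: x=[5.1659] v=[-1.0385]
Step 8: x=[5.0077] v=[-0.7911]
Step 9: x=[4.9136] v=[-0.4705]
Step 10: x=[4.8923] v=[-0.1063]
Step 11: x=[4.9459] v=[0.2678]
First v>=0 after going negative at step 11, time=2.2000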